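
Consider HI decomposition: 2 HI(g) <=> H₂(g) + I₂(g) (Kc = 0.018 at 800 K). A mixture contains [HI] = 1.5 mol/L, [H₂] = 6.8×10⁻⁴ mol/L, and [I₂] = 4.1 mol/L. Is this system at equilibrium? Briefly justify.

no; Q < K, reaction proceeds forward

Qc = [H₂]·[I₂] / [HI]² = (6.8×10⁻⁴)·(4.1) / (1.5)² = 0.0012
Qc = 0.0012 < Kc = 0.018: net forward reaction.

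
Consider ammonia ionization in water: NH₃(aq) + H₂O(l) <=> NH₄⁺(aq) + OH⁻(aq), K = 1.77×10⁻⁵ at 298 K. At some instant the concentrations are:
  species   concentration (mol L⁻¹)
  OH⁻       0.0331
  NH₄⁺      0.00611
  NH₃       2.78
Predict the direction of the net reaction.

to the left

(H₂O is a pure liquid — omitted from Q.)
Q = [NH₄⁺]·[OH⁻] / [NH₃] = (0.00611)·(0.0331) / (2.78) = 7.27×10⁻⁵
Q = 7.27×10⁻⁵ > K = 1.77×10⁻⁵, so the reverse reaction proceeds.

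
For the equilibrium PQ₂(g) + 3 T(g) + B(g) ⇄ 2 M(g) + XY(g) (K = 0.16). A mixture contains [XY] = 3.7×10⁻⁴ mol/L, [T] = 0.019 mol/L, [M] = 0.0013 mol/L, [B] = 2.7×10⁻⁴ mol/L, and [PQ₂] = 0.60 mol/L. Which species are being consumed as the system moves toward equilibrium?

Q = [M]²·[XY] / ([PQ₂]·[T]³·[B]) = (0.0013)²·(3.7×10⁻⁴) / ((0.60)·(0.019)³·(2.7×10⁻⁴)) = 0.56
Q = 0.56 > K = 0.16: net reverse reaction.

M, XY (products)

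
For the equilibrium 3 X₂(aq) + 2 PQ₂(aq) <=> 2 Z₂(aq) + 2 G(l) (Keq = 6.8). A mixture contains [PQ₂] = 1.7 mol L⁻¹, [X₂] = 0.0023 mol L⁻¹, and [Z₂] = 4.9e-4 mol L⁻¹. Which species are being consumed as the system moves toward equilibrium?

(G is a pure liquid — omitted from Q.)
Q = [Z₂]² / ([X₂]³·[PQ₂]²) = (4.9e-4)² / ((0.0023)³·(1.7)²) = 6.8
Q = 6.8 = Keq; the system is at equilibrium.

none (at equilibrium)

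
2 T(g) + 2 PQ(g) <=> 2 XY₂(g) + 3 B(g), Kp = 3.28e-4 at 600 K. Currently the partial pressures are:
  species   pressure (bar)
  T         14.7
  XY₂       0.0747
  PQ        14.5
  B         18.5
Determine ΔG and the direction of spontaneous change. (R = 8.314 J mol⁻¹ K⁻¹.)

Qp = P(XY₂)²·P(B)³ / (P(T)²·P(PQ)²) = (0.0747)²·(18.5)³ / ((14.7)²·(14.5)²) = 7.78e-4
ΔG = RT ln(Qp/Kp) = (8.314 J mol⁻¹ K⁻¹)(600 K) × ln(7.78e-4/3.28e-4)
   = (4.988 kJ/mol)(0.8637) = 4.31 kJ/mol
ΔG > 0, so the forward reaction is non-spontaneous (proceeds in reverse).

ΔG = 4.31 kJ/mol; the forward reaction is non-spontaneous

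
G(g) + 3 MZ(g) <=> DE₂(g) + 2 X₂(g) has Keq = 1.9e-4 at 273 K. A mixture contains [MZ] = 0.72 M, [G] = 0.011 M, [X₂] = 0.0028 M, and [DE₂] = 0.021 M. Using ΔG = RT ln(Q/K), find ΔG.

Q = [DE₂]·[X₂]² / ([G]·[MZ]³) = (0.021)·(0.0028)² / ((0.011)·(0.72)³) = 4.01e-5
ΔG = RT ln(Q/Keq) = (8.314 J mol⁻¹ K⁻¹)(273 K) × ln(4.01e-5/1.9e-4)
   = (2.270 kJ/mol)(-1.556) = -3.53 kJ/mol
ΔG < 0, so the forward reaction is spontaneous (proceeds forward).

ΔG = -3.53 kJ/mol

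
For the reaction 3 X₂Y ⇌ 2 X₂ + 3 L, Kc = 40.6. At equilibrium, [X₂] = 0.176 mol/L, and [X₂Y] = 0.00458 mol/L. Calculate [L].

[L] = 0.0501 mol/L

At equilibrium, Kc = [X₂]²·[L]³ / [X₂Y]³ = 40.6.
(0.176)²·([L])³ / (0.00458)³ = 40.6
[L]³ = 1.26×10⁻⁴ ⇒ [L] = 0.0501 mol/L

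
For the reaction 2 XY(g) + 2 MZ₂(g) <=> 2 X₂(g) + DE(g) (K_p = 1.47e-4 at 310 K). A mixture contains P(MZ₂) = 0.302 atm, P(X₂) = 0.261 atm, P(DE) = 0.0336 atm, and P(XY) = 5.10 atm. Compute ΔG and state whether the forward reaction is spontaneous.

ΔG = 4.85 kJ/mol; the forward reaction is non-spontaneous

Q_p = P(X₂)²·P(DE) / (P(XY)²·P(MZ₂)²) = (0.261)²·(0.0336) / ((5.10)²·(0.302)²) = 9.65e-4
ΔG = RT ln(Q_p/K_p) = (8.314 J mol⁻¹ K⁻¹)(310 K) × ln(9.65e-4/1.47e-4)
   = (2.577 kJ/mol)(1.882) = 4.85 kJ/mol
ΔG > 0, so the forward reaction is non-spontaneous (proceeds in reverse).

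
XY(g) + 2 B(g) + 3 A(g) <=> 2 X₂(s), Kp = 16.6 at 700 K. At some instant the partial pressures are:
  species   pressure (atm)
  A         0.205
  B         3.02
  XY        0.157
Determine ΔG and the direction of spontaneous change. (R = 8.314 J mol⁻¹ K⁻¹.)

(X₂ is a pure solid — omitted from Qp.)
Qp = 1 / (P(XY)·P(B)²·P(A)³) = 1 / ((0.157)·(3.02)²·(0.205)³) = 81.1
ΔG = RT ln(Qp/Kp) = (8.314 J mol⁻¹ K⁻¹)(700 K) × ln(81.1/16.6)
   = (5.820 kJ/mol)(1.586) = 9.23 kJ/mol
ΔG > 0, so the forward reaction is non-spontaneous (proceeds in reverse).

ΔG = 9.23 kJ/mol; the forward reaction is non-spontaneous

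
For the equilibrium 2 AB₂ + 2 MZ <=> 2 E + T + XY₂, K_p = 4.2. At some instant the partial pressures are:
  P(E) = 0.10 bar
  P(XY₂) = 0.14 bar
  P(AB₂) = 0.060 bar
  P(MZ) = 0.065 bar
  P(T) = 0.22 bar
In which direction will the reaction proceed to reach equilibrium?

reverse (toward reactants)

Q_p = P(E)²·P(T)·P(XY₂) / (P(AB₂)²·P(MZ)²) = (0.10)²·(0.22)·(0.14) / ((0.060)²·(0.065)²) = 20
Q_p = 20 > K_p = 4.2, so the reverse reaction proceeds.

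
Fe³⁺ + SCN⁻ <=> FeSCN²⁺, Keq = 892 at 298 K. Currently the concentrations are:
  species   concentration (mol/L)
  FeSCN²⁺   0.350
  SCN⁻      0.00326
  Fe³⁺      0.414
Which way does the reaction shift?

forward (toward products)

Q = [FeSCN²⁺] / ([Fe³⁺]·[SCN⁻]) = (0.350) / ((0.414)·(0.00326)) = 259
Q = 259 < Keq = 892, so the forward reaction proceeds.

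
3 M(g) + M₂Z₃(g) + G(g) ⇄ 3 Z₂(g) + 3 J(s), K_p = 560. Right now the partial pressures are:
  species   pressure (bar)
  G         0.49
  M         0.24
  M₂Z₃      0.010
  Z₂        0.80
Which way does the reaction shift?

to the left

(J is a pure solid — omitted from Q_p.)
Q_p = P(Z₂)³ / (P(M)³·P(M₂Z₃)·P(G)) = (0.80)³ / ((0.24)³·(0.010)·(0.49)) = 7600
Q_p = 7600 > K_p = 560, so the reverse reaction proceeds.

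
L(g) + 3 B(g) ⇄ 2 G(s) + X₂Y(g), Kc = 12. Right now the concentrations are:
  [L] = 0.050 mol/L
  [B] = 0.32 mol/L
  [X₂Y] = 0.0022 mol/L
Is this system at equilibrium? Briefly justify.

(G is a pure solid — omitted from Qc.)
Qc = [X₂Y] / ([L]·[B]³) = (0.0022) / ((0.050)·(0.32)³) = 1.3
Qc = 1.3 < Kc = 12: net forward reaction.

no; Q < K, reaction proceeds forward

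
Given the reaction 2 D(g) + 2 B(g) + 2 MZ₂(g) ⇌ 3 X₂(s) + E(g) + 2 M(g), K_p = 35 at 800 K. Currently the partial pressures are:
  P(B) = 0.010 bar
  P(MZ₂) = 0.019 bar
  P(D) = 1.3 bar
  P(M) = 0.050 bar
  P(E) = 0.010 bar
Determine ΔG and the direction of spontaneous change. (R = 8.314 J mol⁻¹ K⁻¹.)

ΔG = 16.4 kJ/mol; the forward reaction is non-spontaneous

(X₂ is a pure solid — omitted from Q_p.)
Q_p = P(E)·P(M)² / (P(D)²·P(B)²·P(MZ₂)²) = (0.010)·(0.050)² / ((1.3)²·(0.010)²·(0.019)²) = 410
ΔG = RT ln(Q_p/K_p) = (8.314 J mol⁻¹ K⁻¹)(800 K) × ln(410/35)
   = (6.651 kJ/mol)(2.461) = 16.4 kJ/mol
ΔG > 0, so the forward reaction is non-spontaneous (proceeds in reverse).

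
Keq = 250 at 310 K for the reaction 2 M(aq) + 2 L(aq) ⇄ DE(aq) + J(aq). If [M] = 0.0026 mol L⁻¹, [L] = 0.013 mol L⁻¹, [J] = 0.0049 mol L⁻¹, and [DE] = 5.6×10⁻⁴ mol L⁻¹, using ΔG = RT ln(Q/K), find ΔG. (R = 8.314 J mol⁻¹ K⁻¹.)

ΔG = 5.83 kJ/mol

Q = [DE]·[J] / ([M]²·[L]²) = (5.6×10⁻⁴)·(0.0049) / ((0.0026)²·(0.013)²) = 2400
ΔG = RT ln(Q/Keq) = (8.314 J mol⁻¹ K⁻¹)(310 K) × ln(2400/250)
   = (2.577 kJ/mol)(2.262) = 5.83 kJ/mol
ΔG > 0, so the forward reaction is non-spontaneous (proceeds in reverse).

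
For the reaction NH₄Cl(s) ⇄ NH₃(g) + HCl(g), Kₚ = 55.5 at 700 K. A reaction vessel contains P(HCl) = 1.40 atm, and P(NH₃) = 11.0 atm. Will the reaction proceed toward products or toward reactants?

(NH₄Cl is a pure solid — omitted from Qₚ.)
Qₚ = P(NH₃)·P(HCl) = (11.0)·(1.40) = 15.4
Qₚ = 15.4 < Kₚ = 55.5, so the forward reaction proceeds.

to the right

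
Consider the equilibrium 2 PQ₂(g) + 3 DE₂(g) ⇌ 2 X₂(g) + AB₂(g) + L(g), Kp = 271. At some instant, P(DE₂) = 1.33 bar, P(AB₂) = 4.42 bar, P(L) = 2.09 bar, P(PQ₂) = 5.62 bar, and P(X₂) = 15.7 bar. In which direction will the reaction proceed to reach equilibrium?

to the right

Qp = P(X₂)²·P(AB₂)·P(L) / (P(PQ₂)²·P(DE₂)³) = (15.7)²·(4.42)·(2.09) / ((5.62)²·(1.33)³) = 30.6
Qp = 30.6 < Kp = 271, so the forward reaction proceeds.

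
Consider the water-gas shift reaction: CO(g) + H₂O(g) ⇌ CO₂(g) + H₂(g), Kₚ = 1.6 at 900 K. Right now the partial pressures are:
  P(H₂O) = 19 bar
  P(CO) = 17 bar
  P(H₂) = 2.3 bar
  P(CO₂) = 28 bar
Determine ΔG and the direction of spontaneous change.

Qₚ = P(CO₂)·P(H₂) / (P(CO)·P(H₂O)) = (28)·(2.3) / ((17)·(19)) = 0.199
ΔG = RT ln(Qₚ/Kₚ) = (8.314 J mol⁻¹ K⁻¹)(900 K) × ln(0.199/1.6)
   = (7.483 kJ/mol)(-2.084) = -15.6 kJ/mol
ΔG < 0, so the forward reaction is spontaneous (proceeds forward).

ΔG = -15.6 kJ/mol; the forward reaction is spontaneous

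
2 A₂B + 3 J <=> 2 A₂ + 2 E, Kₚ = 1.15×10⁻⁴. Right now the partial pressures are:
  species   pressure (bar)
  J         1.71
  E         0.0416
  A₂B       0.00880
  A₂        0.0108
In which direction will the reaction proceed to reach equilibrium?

Qₚ = P(A₂)²·P(E)² / (P(A₂B)²·P(J)³) = (0.0108)²·(0.0416)² / ((0.00880)²·(1.71)³) = 5.21×10⁻⁴
Qₚ = 5.21×10⁻⁴ > Kₚ = 1.15×10⁻⁴, so the reverse reaction proceeds.

to the left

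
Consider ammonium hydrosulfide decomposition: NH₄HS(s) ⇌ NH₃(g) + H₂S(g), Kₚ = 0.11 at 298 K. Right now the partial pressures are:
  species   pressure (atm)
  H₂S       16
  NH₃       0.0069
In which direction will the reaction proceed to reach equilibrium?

(NH₄HS is a pure solid — omitted from Qₚ.)
Qₚ = P(NH₃)·P(H₂S) = (0.0069)·(16) = 0.11
Qₚ = 0.11 = Kₚ, so the system is already at equilibrium.

no net change (already at equilibrium)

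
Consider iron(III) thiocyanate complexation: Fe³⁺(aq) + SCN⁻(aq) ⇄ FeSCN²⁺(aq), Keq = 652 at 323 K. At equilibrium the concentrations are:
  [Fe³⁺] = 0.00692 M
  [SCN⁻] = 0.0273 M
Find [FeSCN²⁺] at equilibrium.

[FeSCN²⁺] = 0.123 M

At equilibrium, Keq = [FeSCN²⁺] / ([Fe³⁺]·[SCN⁻]) = 652.
([FeSCN²⁺]) / ((0.00692)·(0.0273)) = 652
[FeSCN²⁺] = 0.123 M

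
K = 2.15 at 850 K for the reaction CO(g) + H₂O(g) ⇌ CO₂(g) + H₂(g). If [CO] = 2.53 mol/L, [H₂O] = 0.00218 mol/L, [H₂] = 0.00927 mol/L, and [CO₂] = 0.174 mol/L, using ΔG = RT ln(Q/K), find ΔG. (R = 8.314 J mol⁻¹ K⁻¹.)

Q = [CO₂]·[H₂] / ([CO]·[H₂O]) = (0.174)·(0.00927) / ((2.53)·(0.00218)) = 0.292
ΔG = RT ln(Q/K) = (8.314 J mol⁻¹ K⁻¹)(850 K) × ln(0.292/2.15)
   = (7.067 kJ/mol)(-1.996) = -14.1 kJ/mol
ΔG < 0, so the forward reaction is spontaneous (proceeds forward).

ΔG = -14.1 kJ/mol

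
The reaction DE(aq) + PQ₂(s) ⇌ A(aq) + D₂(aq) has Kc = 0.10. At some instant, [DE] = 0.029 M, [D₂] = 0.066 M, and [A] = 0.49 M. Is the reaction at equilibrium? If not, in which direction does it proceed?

reverse (toward reactants)

(PQ₂ is a pure solid — omitted from Qc.)
Qc = [A]·[D₂] / [DE] = (0.49)·(0.066) / (0.029) = 1.1
Qc = 1.1 > Kc = 0.10, so the reverse reaction proceeds.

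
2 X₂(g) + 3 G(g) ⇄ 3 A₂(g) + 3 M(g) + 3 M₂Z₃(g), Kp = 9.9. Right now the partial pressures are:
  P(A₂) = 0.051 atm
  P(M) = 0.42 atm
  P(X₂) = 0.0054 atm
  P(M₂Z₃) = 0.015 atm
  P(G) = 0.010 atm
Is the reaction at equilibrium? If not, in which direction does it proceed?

Qp = P(A₂)³·P(M)³·P(M₂Z₃)³ / (P(X₂)²·P(G)³) = (0.051)³·(0.42)³·(0.015)³ / ((0.0054)²·(0.010)³) = 1.1
Qp = 1.1 < Kp = 9.9, so the forward reaction proceeds.

forward (toward products)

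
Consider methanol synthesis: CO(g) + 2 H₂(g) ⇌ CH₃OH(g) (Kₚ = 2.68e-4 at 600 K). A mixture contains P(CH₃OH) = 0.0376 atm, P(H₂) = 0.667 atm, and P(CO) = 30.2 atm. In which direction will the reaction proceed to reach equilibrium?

Qₚ = P(CH₃OH) / (P(CO)·P(H₂)²) = (0.0376) / ((30.2)·(0.667)²) = 0.00280
Qₚ = 0.00280 > Kₚ = 2.68e-4, so the reverse reaction proceeds.

in the reverse direction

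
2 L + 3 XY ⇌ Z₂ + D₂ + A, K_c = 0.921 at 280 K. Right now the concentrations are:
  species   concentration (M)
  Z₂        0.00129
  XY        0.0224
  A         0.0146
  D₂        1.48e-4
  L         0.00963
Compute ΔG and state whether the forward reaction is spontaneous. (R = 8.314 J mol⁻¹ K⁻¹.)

Q_c = [Z₂]·[D₂]·[A] / ([L]²·[XY]³) = (0.00129)·(1.48e-4)·(0.0146) / ((0.00963)²·(0.0224)³) = 2.67
ΔG = RT ln(Q_c/K_c) = (8.314 J mol⁻¹ K⁻¹)(280 K) × ln(2.67/0.921)
   = (2.328 kJ/mol)(1.064) = 2.48 kJ/mol
ΔG > 0, so the forward reaction is non-spontaneous (proceeds in reverse).

ΔG = 2.48 kJ/mol; the forward reaction is non-spontaneous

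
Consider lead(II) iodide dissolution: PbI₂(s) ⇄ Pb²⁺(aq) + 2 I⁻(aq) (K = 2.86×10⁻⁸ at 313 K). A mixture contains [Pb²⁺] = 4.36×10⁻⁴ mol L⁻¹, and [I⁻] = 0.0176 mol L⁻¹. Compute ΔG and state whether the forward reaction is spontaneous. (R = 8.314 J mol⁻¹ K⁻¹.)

ΔG = 4.04 kJ/mol; the forward reaction is non-spontaneous

(PbI₂ is a pure solid — omitted from Q.)
Q = [Pb²⁺]·[I⁻]² = (4.36×10⁻⁴)·(0.0176)² = 1.35×10⁻⁷
ΔG = RT ln(Q/K) = (8.314 J mol⁻¹ K⁻¹)(313 K) × ln(1.35×10⁻⁷/2.86×10⁻⁸)
   = (2.602 kJ/mol)(1.552) = 4.04 kJ/mol
ΔG > 0, so the forward reaction is non-spontaneous (proceeds in reverse).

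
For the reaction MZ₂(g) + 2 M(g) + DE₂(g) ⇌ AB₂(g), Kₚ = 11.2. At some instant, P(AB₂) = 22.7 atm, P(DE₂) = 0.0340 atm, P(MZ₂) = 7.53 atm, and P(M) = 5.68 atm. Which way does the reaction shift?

toward products

Qₚ = P(AB₂) / (P(MZ₂)·P(M)²·P(DE₂)) = (22.7) / ((7.53)·(5.68)²·(0.0340)) = 2.75
Qₚ = 2.75 < Kₚ = 11.2, so the forward reaction proceeds.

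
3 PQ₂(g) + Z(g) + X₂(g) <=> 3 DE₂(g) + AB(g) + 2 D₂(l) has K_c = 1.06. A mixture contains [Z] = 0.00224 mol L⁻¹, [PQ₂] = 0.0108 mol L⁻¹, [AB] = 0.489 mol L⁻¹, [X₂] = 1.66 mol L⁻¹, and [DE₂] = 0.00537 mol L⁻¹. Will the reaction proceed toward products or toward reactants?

(D₂ is a pure liquid — omitted from Q_c.)
Q_c = [DE₂]³·[AB] / ([PQ₂]³·[Z]·[X₂]) = (0.00537)³·(0.489) / ((0.0108)³·(0.00224)·(1.66)) = 16.2
Q_c = 16.2 > K_c = 1.06, so the reverse reaction proceeds.

in the reverse direction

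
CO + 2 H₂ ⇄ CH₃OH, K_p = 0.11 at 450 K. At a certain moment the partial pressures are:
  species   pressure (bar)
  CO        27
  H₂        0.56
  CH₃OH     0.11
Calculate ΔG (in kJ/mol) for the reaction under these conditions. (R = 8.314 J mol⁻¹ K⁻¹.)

Q_p = P(CH₃OH) / (P(CO)·P(H₂)²) = (0.11) / ((27)·(0.56)²) = 0.0130
ΔG = RT ln(Q_p/K_p) = (8.314 J mol⁻¹ K⁻¹)(450 K) × ln(0.0130/0.11)
   = (3.741 kJ/mol)(-2.136) = -7.99 kJ/mol
ΔG < 0, so the forward reaction is spontaneous (proceeds forward).

ΔG = -7.99 kJ/mol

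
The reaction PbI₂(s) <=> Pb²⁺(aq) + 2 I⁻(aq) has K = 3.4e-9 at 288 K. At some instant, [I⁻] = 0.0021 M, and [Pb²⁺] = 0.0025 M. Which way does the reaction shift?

in the reverse direction

(PbI₂ is a pure solid — omitted from Q.)
Q = [Pb²⁺]·[I⁻]² = (0.0025)·(0.0021)² = 1.1e-8
Q = 1.1e-8 > K = 3.4e-9, so the reverse reaction proceeds.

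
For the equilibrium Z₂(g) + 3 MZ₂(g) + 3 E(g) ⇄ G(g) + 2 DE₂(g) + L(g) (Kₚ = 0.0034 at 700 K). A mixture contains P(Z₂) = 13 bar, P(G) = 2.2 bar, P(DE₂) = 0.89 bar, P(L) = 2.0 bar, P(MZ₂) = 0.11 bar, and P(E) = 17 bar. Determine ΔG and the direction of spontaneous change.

ΔG = 14.5 kJ/mol; the forward reaction is non-spontaneous

Qₚ = P(G)·P(DE₂)²·P(L) / (P(Z₂)·P(MZ₂)³·P(E)³) = (2.2)·(0.89)²·(2.0) / ((13)·(0.11)³·(17)³) = 0.0410
ΔG = RT ln(Qₚ/Kₚ) = (8.314 J mol⁻¹ K⁻¹)(700 K) × ln(0.0410/0.0034)
   = (5.820 kJ/mol)(2.490) = 14.5 kJ/mol
ΔG > 0, so the forward reaction is non-spontaneous (proceeds in reverse).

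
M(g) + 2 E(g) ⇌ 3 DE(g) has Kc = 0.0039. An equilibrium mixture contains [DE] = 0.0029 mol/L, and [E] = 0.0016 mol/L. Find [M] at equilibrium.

[M] = 2.4 mol/L

At equilibrium, Kc = [DE]³ / ([M]·[E]²) = 0.0039.
(0.0029)³ / (([M])·(0.0016)²) = 0.0039
[M] = 2.44 = 2.4 mol/L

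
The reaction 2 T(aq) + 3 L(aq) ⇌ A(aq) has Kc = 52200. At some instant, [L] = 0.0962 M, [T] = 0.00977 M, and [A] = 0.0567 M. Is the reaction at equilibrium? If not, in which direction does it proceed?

Qc = [A] / ([T]²·[L]³) = (0.0567) / ((0.00977)²·(0.0962)³) = 6.67×10⁵
Qc = 6.67×10⁵ > Kc = 52200, so the reverse reaction proceeds.

reverse (toward reactants)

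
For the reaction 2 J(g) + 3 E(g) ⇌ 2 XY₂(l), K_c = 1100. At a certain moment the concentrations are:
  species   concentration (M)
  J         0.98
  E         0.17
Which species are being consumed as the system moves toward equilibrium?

(XY₂ is a pure liquid — omitted from Q_c.)
Q_c = 1 / ([J]²·[E]³) = 1 / ((0.98)²·(0.17)³) = 210
Q_c = 210 < K_c = 1100: net forward reaction.

J, E (reactants)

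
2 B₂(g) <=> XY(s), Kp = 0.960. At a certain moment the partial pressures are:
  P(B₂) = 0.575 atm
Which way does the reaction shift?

(XY is a pure solid — omitted from Qp.)
Qp = 1 / P(B₂)² = 1 / (0.575)² = 3.02
Qp = 3.02 > Kp = 0.960, so the reverse reaction proceeds.

toward reactants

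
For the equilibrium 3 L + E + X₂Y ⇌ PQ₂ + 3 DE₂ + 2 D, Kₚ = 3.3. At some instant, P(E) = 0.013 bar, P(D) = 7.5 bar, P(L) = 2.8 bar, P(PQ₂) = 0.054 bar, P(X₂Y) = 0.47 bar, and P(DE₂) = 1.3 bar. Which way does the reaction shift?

Qₚ = P(PQ₂)·P(DE₂)³·P(D)² / (P(L)³·P(E)·P(X₂Y)) = (0.054)·(1.3)³·(7.5)² / ((2.8)³·(0.013)·(0.47)) = 50
Qₚ = 50 > Kₚ = 3.3, so the reverse reaction proceeds.

in the reverse direction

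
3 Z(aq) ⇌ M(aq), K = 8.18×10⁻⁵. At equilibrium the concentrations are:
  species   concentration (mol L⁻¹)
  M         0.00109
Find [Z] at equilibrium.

At equilibrium, K = [M] / [Z]³ = 8.18×10⁻⁵.
(0.00109) / ([Z])³ = 8.18×10⁻⁵
[Z]³ = 13.3 ⇒ [Z] = 2.37 mol L⁻¹

[Z] = 2.37 mol L⁻¹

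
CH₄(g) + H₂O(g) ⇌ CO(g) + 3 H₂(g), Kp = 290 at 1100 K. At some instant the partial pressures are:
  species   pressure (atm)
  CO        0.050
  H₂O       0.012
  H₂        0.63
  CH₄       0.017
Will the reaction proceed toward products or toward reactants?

Qp = P(CO)·P(H₂)³ / (P(CH₄)·P(H₂O)) = (0.050)·(0.63)³ / ((0.017)·(0.012)) = 61
Qp = 61 < Kp = 290, so the forward reaction proceeds.

in the forward direction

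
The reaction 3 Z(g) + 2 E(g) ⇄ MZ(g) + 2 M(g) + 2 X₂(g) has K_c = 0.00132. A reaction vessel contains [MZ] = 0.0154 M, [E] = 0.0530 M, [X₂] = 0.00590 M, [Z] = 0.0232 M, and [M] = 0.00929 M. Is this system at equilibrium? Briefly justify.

yes, at equilibrium

Q_c = [MZ]·[M]²·[X₂]² / ([Z]³·[E]²) = (0.0154)·(0.00929)²·(0.00590)² / ((0.0232)³·(0.0530)²) = 0.00132
Q_c = 0.00132 = K_c; the system is at equilibrium.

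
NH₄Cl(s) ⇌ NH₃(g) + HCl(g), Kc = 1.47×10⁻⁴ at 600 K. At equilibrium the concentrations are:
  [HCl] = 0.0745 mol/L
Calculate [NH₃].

[NH₃] = 0.00197 mol/L

(NH₄Cl is a pure solid — omitted from Kc.)
At equilibrium, Kc = [NH₃]·[HCl] = 1.47×10⁻⁴.
([NH₃])·(0.0745) = 1.47×10⁻⁴
[NH₃] = 0.00197 mol/L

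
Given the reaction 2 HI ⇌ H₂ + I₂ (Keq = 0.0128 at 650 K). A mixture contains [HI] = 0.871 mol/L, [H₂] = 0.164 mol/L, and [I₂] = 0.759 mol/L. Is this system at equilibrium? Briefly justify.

Q = [H₂]·[I₂] / [HI]² = (0.164)·(0.759) / (0.871)² = 0.164
Q = 0.164 > Keq = 0.0128: net reverse reaction.

no; Q > K, reaction proceeds in reverse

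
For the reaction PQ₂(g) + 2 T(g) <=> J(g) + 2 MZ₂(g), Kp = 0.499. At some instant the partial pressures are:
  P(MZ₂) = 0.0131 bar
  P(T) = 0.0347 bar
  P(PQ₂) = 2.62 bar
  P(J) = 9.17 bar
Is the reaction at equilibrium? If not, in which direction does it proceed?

neither direction; the system is at equilibrium

Qp = P(J)·P(MZ₂)² / (P(PQ₂)·P(T)²) = (9.17)·(0.0131)² / ((2.62)·(0.0347)²) = 0.499
Qp = 0.499 = Kp, so the system is already at equilibrium.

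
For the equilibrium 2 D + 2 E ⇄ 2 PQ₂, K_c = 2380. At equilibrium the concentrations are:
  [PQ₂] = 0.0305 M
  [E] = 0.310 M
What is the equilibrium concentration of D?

[D] = 0.00202 M

At equilibrium, K_c = [PQ₂]² / ([D]²·[E]²) = 2380.
(0.0305)² / (([D])²·(0.310)²) = 2380
[D]² = 4.07×10⁻⁶ ⇒ [D] = 0.00202 M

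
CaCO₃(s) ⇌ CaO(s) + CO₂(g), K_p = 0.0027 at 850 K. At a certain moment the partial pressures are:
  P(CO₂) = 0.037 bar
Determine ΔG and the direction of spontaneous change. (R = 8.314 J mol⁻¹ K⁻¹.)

(CaCO₃, CaO are pure solids — omitted from Q_p.)
Q_p = P(CO₂) = 0.0370
ΔG = RT ln(Q_p/K_p) = (8.314 J mol⁻¹ K⁻¹)(850 K) × ln(0.0370/0.0027)
   = (7.067 kJ/mol)(2.618) = 18.5 kJ/mol
ΔG > 0, so the forward reaction is non-spontaneous (proceeds in reverse).

ΔG = 18.5 kJ/mol; the forward reaction is non-spontaneous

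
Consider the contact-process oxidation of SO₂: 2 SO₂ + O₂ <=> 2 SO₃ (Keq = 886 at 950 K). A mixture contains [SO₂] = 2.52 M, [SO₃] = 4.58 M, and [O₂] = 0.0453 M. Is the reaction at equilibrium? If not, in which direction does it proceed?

in the forward direction

Q = [SO₃]² / ([SO₂]²·[O₂]) = (4.58)² / ((2.52)²·(0.0453)) = 72.9
Q = 72.9 < Keq = 886, so the forward reaction proceeds.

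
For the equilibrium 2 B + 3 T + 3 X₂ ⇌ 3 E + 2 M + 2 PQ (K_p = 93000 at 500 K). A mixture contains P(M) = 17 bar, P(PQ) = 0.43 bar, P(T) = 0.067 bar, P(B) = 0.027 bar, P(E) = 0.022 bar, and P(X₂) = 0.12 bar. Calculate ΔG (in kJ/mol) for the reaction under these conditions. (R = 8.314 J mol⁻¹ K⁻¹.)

ΔG = 11.6 kJ/mol

Q_p = P(E)³·P(M)²·P(PQ)² / (P(B)²·P(T)³·P(X₂)³) = (0.022)³·(17)²·(0.43)² / ((0.027)²·(0.067)³·(0.12)³) = 1.50×10⁶
ΔG = RT ln(Q_p/K_p) = (8.314 J mol⁻¹ K⁻¹)(500 K) × ln(1.50×10⁶/93000)
   = (4.157 kJ/mol)(2.781) = 11.6 kJ/mol
ΔG > 0, so the forward reaction is non-spontaneous (proceeds in reverse).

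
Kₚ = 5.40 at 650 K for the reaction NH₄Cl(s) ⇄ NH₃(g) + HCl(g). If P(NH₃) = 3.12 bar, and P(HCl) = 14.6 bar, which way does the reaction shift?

(NH₄Cl is a pure solid — omitted from Qₚ.)
Qₚ = P(NH₃)·P(HCl) = (3.12)·(14.6) = 45.6
Qₚ = 45.6 > Kₚ = 5.40, so the reverse reaction proceeds.

to the left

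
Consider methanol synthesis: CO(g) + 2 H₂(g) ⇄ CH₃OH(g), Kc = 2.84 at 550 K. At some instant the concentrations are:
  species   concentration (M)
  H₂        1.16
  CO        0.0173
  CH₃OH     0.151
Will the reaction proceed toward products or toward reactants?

to the left

Qc = [CH₃OH] / ([CO]·[H₂]²) = (0.151) / ((0.0173)·(1.16)²) = 6.49
Qc = 6.49 > Kc = 2.84, so the reverse reaction proceeds.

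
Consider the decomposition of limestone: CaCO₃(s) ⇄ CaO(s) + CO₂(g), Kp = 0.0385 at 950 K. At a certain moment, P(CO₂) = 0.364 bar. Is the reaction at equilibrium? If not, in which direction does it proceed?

(CaCO₃, CaO are pure solids — omitted from Qp.)
Qp = P(CO₂) = 0.364
Qp = 0.364 > Kp = 0.0385, so the reverse reaction proceeds.

to the left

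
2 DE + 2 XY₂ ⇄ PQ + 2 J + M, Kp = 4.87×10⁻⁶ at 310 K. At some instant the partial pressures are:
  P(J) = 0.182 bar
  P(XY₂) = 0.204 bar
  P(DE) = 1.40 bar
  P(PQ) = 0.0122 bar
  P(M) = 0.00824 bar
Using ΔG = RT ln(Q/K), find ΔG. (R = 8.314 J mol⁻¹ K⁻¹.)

Qp = P(PQ)·P(J)²·P(M) / (P(DE)²·P(XY₂)²) = (0.0122)·(0.182)²·(0.00824) / ((1.40)²·(0.204)²) = 4.08×10⁻⁵
ΔG = RT ln(Qp/Kp) = (8.314 J mol⁻¹ K⁻¹)(310 K) × ln(4.08×10⁻⁵/4.87×10⁻⁶)
   = (2.577 kJ/mol)(2.126) = 5.48 kJ/mol
ΔG > 0, so the forward reaction is non-spontaneous (proceeds in reverse).

ΔG = 5.48 kJ/mol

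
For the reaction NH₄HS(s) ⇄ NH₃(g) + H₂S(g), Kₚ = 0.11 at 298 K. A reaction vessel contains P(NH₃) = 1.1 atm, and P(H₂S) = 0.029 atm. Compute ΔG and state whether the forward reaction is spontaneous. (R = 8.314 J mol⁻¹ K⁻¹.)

(NH₄HS is a pure solid — omitted from Qₚ.)
Qₚ = P(NH₃)·P(H₂S) = (1.1)·(0.029) = 0.0319
ΔG = RT ln(Qₚ/Kₚ) = (8.314 J mol⁻¹ K⁻¹)(298 K) × ln(0.0319/0.11)
   = (2.478 kJ/mol)(-1.238) = -3.07 kJ/mol
ΔG < 0, so the forward reaction is spontaneous (proceeds forward).

ΔG = -3.07 kJ/mol; the forward reaction is spontaneous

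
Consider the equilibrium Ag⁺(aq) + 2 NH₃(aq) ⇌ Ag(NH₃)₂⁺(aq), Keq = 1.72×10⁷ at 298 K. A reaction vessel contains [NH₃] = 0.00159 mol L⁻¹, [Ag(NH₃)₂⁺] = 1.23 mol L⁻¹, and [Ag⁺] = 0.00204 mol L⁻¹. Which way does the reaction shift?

toward reactants

Q = [Ag(NH₃)₂⁺] / ([Ag⁺]·[NH₃]²) = (1.23) / ((0.00204)·(0.00159)²) = 2.38×10⁸
Q = 2.38×10⁸ > Keq = 1.72×10⁷, so the reverse reaction proceeds.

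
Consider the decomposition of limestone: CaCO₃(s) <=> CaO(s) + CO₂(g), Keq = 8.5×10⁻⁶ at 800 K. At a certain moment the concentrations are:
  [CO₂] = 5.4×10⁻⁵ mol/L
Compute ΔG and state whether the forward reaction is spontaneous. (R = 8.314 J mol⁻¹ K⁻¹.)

(CaCO₃, CaO are pure solids — omitted from Q.)
Q = [CO₂] = 5.40×10⁻⁵
ΔG = RT ln(Q/Keq) = (8.314 J mol⁻¹ K⁻¹)(800 K) × ln(5.40×10⁻⁵/8.5×10⁻⁶)
   = (6.651 kJ/mol)(1.849) = 12.3 kJ/mol
ΔG > 0, so the forward reaction is non-spontaneous (proceeds in reverse).

ΔG = 12.3 kJ/mol; the forward reaction is non-spontaneous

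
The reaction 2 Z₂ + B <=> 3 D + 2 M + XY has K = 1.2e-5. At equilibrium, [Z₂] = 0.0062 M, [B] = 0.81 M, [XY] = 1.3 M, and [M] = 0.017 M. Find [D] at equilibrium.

[D] = 0.010 M

At equilibrium, K = [D]³·[M]²·[XY] / ([Z₂]²·[B]) = 1.2e-5.
([D])³·(0.017)²·(1.3) / ((0.0062)²·(0.81)) = 1.2e-5
[D]³ = 9.95e-7 ⇒ [D] = 0.010 M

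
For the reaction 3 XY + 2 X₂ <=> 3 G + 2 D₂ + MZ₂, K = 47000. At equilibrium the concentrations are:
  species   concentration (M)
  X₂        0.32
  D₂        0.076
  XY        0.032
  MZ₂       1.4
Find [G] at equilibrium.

[G] = 2.7 M

At equilibrium, K = [G]³·[D₂]²·[MZ₂] / ([XY]³·[X₂]²) = 47000.
([G])³·(0.076)²·(1.4) / ((0.032)³·(0.32)²) = 47000
[G]³ = 19.5 ⇒ [G] = 2.7 M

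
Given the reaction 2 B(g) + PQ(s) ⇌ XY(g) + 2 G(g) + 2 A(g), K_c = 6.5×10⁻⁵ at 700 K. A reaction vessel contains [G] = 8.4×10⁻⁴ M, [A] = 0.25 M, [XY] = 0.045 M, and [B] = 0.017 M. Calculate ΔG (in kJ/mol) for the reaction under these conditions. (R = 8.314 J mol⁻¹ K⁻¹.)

(PQ is a pure solid — omitted from Q_c.)
Q_c = [XY]·[G]²·[A]² / [B]² = (0.045)·(8.4×10⁻⁴)²·(0.25)² / (0.017)² = 6.87×10⁻⁶
ΔG = RT ln(Q_c/K_c) = (8.314 J mol⁻¹ K⁻¹)(700 K) × ln(6.87×10⁻⁶/6.5×10⁻⁵)
   = (5.820 kJ/mol)(-2.247) = -13.1 kJ/mol
ΔG < 0, so the forward reaction is spontaneous (proceeds forward).

ΔG = -13.1 kJ/mol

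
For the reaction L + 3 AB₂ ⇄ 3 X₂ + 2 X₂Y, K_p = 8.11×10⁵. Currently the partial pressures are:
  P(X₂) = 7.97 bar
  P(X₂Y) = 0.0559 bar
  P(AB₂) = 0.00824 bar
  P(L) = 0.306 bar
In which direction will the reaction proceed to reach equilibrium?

reverse (toward reactants)

Q_p = P(X₂)³·P(X₂Y)² / (P(L)·P(AB₂)³) = (7.97)³·(0.0559)² / ((0.306)·(0.00824)³) = 9.24×10⁶
Q_p = 9.24×10⁶ > K_p = 8.11×10⁵, so the reverse reaction proceeds.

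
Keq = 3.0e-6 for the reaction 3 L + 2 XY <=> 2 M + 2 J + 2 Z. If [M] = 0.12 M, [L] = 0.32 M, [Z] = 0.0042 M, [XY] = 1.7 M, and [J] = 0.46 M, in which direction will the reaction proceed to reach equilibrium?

forward (toward products)

Q = [M]²·[J]²·[Z]² / ([L]³·[XY]²) = (0.12)²·(0.46)²·(0.0042)² / ((0.32)³·(1.7)²) = 5.7e-7
Q = 5.7e-7 < Keq = 3.0e-6, so the forward reaction proceeds.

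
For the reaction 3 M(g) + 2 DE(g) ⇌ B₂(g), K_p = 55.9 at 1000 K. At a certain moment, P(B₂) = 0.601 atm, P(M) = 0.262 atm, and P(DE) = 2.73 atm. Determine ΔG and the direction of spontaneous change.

Q_p = P(B₂) / (P(M)³·P(DE)²) = (0.601) / ((0.262)³·(2.73)²) = 4.48
ΔG = RT ln(Q_p/K_p) = (8.314 J mol⁻¹ K⁻¹)(1000 K) × ln(4.48/55.9)
   = (8.314 kJ/mol)(-2.524) = -21.0 kJ/mol
ΔG < 0, so the forward reaction is spontaneous (proceeds forward).

ΔG = -21.0 kJ/mol; the forward reaction is spontaneous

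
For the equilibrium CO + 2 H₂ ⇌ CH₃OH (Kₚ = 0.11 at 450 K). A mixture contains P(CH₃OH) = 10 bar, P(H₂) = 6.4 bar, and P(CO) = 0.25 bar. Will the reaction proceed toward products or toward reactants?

toward reactants

Qₚ = P(CH₃OH) / (P(CO)·P(H₂)²) = (10) / ((0.25)·(6.4)²) = 0.98
Qₚ = 0.98 > Kₚ = 0.11, so the reverse reaction proceeds.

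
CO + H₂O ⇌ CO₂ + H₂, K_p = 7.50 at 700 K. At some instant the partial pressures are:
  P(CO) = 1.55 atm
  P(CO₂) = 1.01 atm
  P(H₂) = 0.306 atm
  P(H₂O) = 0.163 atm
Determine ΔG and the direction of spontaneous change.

ΔG = -10.6 kJ/mol; the forward reaction is spontaneous

Q_p = P(CO₂)·P(H₂) / (P(CO)·P(H₂O)) = (1.01)·(0.306) / ((1.55)·(0.163)) = 1.22
ΔG = RT ln(Q_p/K_p) = (8.314 J mol⁻¹ K⁻¹)(700 K) × ln(1.22/7.50)
   = (5.820 kJ/mol)(-1.816) = -10.6 kJ/mol
ΔG < 0, so the forward reaction is spontaneous (proceeds forward).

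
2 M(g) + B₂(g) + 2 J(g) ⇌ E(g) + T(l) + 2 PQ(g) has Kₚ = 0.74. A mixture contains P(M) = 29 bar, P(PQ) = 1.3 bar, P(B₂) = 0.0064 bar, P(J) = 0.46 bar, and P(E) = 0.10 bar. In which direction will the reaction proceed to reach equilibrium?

(T is a pure liquid — omitted from Qₚ.)
Qₚ = P(E)·P(PQ)² / (P(M)²·P(B₂)·P(J)²) = (0.10)·(1.3)² / ((29)²·(0.0064)·(0.46)²) = 0.15
Qₚ = 0.15 < Kₚ = 0.74, so the forward reaction proceeds.

toward products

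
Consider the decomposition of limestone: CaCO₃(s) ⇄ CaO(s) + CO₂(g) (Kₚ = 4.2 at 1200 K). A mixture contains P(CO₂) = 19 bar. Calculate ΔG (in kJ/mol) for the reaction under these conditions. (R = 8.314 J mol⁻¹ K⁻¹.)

ΔG = 15.1 kJ/mol

(CaCO₃, CaO are pure solids — omitted from Qₚ.)
Qₚ = P(CO₂) = 19.0
ΔG = RT ln(Qₚ/Kₚ) = (8.314 J mol⁻¹ K⁻¹)(1200 K) × ln(19.0/4.2)
   = (9.977 kJ/mol)(1.509) = 15.1 kJ/mol
ΔG > 0, so the forward reaction is non-spontaneous (proceeds in reverse).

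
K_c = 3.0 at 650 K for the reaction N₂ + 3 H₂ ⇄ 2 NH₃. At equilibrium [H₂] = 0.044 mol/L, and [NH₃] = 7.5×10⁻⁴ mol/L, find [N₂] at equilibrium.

At equilibrium, K_c = [NH₃]² / ([N₂]·[H₂]³) = 3.0.
(7.5×10⁻⁴)² / (([N₂])·(0.044)³) = 3.0
[N₂] = 0.00220 = 0.0022 mol/L

[N₂] = 0.0022 mol/L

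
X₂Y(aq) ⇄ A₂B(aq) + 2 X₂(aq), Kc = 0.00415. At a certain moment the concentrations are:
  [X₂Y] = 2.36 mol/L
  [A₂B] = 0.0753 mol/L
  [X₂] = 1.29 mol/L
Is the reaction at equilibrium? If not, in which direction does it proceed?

reverse (toward reactants)

Qc = [A₂B]·[X₂]² / [X₂Y] = (0.0753)·(1.29)² / (2.36) = 0.0531
Qc = 0.0531 > Kc = 0.00415, so the reverse reaction proceeds.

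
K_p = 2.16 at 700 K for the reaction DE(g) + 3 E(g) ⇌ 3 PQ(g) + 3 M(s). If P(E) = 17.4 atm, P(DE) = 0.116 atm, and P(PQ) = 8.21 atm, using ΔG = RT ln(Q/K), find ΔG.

(M is a pure solid — omitted from Q_p.)
Q_p = P(PQ)³ / (P(DE)·P(E)³) = (8.21)³ / ((0.116)·(17.4)³) = 0.906
ΔG = RT ln(Q_p/K_p) = (8.314 J mol⁻¹ K⁻¹)(700 K) × ln(0.906/2.16)
   = (5.820 kJ/mol)(-0.8688) = -5.06 kJ/mol
ΔG < 0, so the forward reaction is spontaneous (proceeds forward).

ΔG = -5.06 kJ/mol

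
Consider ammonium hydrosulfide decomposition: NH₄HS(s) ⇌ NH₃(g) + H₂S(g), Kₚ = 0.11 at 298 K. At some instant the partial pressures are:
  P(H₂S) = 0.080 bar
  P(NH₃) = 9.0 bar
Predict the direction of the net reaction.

(NH₄HS is a pure solid — omitted from Qₚ.)
Qₚ = P(NH₃)·P(H₂S) = (9.0)·(0.080) = 0.72
Qₚ = 0.72 > Kₚ = 0.11, so the reverse reaction proceeds.

in the reverse direction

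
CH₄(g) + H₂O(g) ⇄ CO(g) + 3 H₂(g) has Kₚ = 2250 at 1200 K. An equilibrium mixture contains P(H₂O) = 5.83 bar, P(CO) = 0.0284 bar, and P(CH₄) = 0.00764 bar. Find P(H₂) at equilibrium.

At equilibrium, Kₚ = P(CO)·P(H₂)³ / (P(CH₄)·P(H₂O)) = 2250.
(0.0284)·(P(H₂))³ / ((0.00764)·(5.83)) = 2250
P(H₂)³ = 3530 ⇒ P(H₂) = 15.2 bar

P(H₂) = 15.2 bar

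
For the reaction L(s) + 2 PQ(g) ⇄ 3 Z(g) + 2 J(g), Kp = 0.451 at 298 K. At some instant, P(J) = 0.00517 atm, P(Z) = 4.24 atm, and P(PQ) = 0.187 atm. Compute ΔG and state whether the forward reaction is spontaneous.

ΔG = -5.07 kJ/mol; the forward reaction is spontaneous

(L is a pure solid — omitted from Qp.)
Qp = P(Z)³·P(J)² / P(PQ)² = (4.24)³·(0.00517)² / (0.187)² = 0.0583
ΔG = RT ln(Qp/Kp) = (8.314 J mol⁻¹ K⁻¹)(298 K) × ln(0.0583/0.451)
   = (2.478 kJ/mol)(-2.046) = -5.07 kJ/mol
ΔG < 0, so the forward reaction is spontaneous (proceeds forward).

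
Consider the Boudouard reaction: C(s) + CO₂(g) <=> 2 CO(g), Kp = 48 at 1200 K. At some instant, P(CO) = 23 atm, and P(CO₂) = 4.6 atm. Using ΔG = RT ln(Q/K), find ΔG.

ΔG = 8.72 kJ/mol

(C is a pure solid — omitted from Qp.)
Qp = P(CO)² / P(CO₂) = (23)² / (4.6) = 115
ΔG = RT ln(Qp/Kp) = (8.314 J mol⁻¹ K⁻¹)(1200 K) × ln(115/48)
   = (9.977 kJ/mol)(0.8737) = 8.72 kJ/mol
ΔG > 0, so the forward reaction is non-spontaneous (proceeds in reverse).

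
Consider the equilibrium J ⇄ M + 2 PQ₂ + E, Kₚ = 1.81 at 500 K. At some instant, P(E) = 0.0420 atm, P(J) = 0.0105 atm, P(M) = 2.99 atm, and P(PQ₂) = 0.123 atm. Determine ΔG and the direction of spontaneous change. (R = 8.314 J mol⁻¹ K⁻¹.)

Qₚ = P(M)·P(PQ₂)²·P(E) / P(J) = (2.99)·(0.123)²·(0.0420) / (0.0105) = 0.181
ΔG = RT ln(Qₚ/Kₚ) = (8.314 J mol⁻¹ K⁻¹)(500 K) × ln(0.181/1.81)
   = (4.157 kJ/mol)(-2.303) = -9.57 kJ/mol
ΔG < 0, so the forward reaction is spontaneous (proceeds forward).

ΔG = -9.57 kJ/mol; the forward reaction is spontaneous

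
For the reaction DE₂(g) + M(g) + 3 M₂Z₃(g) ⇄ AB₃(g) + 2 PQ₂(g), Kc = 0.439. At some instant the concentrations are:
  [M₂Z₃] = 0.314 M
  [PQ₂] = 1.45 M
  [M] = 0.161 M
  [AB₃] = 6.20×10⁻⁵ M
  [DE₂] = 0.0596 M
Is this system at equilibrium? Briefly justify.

yes, at equilibrium

Qc = [AB₃]·[PQ₂]² / ([DE₂]·[M]·[M₂Z₃]³) = (6.20×10⁻⁵)·(1.45)² / ((0.0596)·(0.161)·(0.314)³) = 0.439
Qc = 0.439 = Kc; the system is at equilibrium.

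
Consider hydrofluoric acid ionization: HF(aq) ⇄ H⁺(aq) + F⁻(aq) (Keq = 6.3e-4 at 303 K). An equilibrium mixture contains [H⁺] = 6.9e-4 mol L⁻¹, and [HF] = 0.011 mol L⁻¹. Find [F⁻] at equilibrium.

[F⁻] = 0.010 mol L⁻¹

At equilibrium, Keq = [H⁺]·[F⁻] / [HF] = 6.3e-4.
(6.9e-4)·([F⁻]) / (0.011) = 6.3e-4
[F⁻] = 0.0100 = 0.010 mol L⁻¹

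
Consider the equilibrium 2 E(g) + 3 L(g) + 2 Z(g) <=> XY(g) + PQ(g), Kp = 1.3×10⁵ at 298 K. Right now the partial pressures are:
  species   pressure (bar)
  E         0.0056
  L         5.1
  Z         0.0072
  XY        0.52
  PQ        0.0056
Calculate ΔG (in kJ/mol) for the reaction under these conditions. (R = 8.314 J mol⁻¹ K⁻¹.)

ΔG = -5.61 kJ/mol

Qp = P(XY)·P(PQ) / (P(E)²·P(L)³·P(Z)²) = (0.52)·(0.0056) / ((0.0056)²·(5.1)³·(0.0072)²) = 13500
ΔG = RT ln(Qp/Kp) = (8.314 J mol⁻¹ K⁻¹)(298 K) × ln(13500/1.3×10⁵)
   = (2.478 kJ/mol)(-2.265) = -5.61 kJ/mol
ΔG < 0, so the forward reaction is spontaneous (proceeds forward).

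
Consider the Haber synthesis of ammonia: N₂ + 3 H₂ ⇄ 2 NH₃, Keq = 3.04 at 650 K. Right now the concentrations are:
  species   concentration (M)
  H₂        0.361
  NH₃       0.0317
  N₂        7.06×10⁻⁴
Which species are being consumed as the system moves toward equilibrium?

Q = [NH₃]² / ([N₂]·[H₂]³) = (0.0317)² / ((7.06×10⁻⁴)·(0.361)³) = 30.3
Q = 30.3 > Keq = 3.04: net reverse reaction.

NH₃ (products)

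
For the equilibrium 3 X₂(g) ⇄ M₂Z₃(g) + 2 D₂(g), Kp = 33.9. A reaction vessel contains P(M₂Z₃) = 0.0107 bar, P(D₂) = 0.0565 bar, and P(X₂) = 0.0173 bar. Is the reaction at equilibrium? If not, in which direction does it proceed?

toward products

Qp = P(M₂Z₃)·P(D₂)² / P(X₂)³ = (0.0107)·(0.0565)² / (0.0173)³ = 6.60
Qp = 6.60 < Kp = 33.9, so the forward reaction proceeds.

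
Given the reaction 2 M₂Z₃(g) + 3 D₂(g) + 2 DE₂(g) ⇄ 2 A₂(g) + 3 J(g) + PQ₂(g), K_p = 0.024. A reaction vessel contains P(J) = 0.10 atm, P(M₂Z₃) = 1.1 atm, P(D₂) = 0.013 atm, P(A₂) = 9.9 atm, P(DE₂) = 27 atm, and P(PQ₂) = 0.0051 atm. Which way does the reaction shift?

toward reactants

Q_p = P(A₂)²·P(J)³·P(PQ₂) / (P(M₂Z₃)²·P(D₂)³·P(DE₂)²) = (9.9)²·(0.10)³·(0.0051) / ((1.1)²·(0.013)³·(27)²) = 0.26
Q_p = 0.26 > K_p = 0.024, so the reverse reaction proceeds.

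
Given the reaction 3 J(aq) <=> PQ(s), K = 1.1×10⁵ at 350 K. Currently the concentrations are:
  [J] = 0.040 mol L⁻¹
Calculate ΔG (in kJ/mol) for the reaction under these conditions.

ΔG = -5.68 kJ/mol

(PQ is a pure solid — omitted from Q.)
Q = 1 / [J]³ = 1 / (0.040)³ = 15600
ΔG = RT ln(Q/K) = (8.314 J mol⁻¹ K⁻¹)(350 K) × ln(15600/1.1×10⁵)
   = (2.910 kJ/mol)(-1.953) = -5.68 kJ/mol
ΔG < 0, so the forward reaction is spontaneous (proceeds forward).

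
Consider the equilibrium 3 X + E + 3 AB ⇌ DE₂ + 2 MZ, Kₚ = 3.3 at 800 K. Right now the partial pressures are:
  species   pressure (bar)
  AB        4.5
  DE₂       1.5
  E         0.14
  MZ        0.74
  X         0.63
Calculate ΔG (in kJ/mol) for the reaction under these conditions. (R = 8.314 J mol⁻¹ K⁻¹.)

Qₚ = P(DE₂)·P(MZ)² / (P(X)³·P(E)·P(AB)³) = (1.5)·(0.74)² / ((0.63)³·(0.14)·(4.5)³) = 0.257
ΔG = RT ln(Qₚ/Kₚ) = (8.314 J mol⁻¹ K⁻¹)(800 K) × ln(0.257/3.3)
   = (6.651 kJ/mol)(-2.553) = -17.0 kJ/mol
ΔG < 0, so the forward reaction is spontaneous (proceeds forward).

ΔG = -17.0 kJ/mol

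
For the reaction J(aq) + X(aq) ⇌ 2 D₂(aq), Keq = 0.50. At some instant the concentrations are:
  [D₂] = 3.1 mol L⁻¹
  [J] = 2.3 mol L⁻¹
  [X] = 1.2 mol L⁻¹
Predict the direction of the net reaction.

Q = [D₂]² / ([J]·[X]) = (3.1)² / ((2.3)·(1.2)) = 3.5
Q = 3.5 > Keq = 0.50, so the reverse reaction proceeds.

in the reverse direction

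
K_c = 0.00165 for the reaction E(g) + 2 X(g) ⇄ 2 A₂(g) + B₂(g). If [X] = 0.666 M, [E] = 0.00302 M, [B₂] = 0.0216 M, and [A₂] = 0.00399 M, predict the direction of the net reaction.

to the right

Q_c = [A₂]²·[B₂] / ([E]·[X]²) = (0.00399)²·(0.0216) / ((0.00302)·(0.666)²) = 2.57e-4
Q_c = 2.57e-4 < K_c = 0.00165, so the forward reaction proceeds.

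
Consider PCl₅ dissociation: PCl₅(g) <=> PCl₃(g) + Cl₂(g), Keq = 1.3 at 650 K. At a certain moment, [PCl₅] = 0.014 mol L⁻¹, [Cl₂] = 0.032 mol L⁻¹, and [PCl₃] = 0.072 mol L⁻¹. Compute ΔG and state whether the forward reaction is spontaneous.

Q = [PCl₃]·[Cl₂] / [PCl₅] = (0.072)·(0.032) / (0.014) = 0.165
ΔG = RT ln(Q/Keq) = (8.314 J mol⁻¹ K⁻¹)(650 K) × ln(0.165/1.3)
   = (5.404 kJ/mol)(-2.064) = -11.2 kJ/mol
ΔG < 0, so the forward reaction is spontaneous (proceeds forward).

ΔG = -11.2 kJ/mol; the forward reaction is spontaneous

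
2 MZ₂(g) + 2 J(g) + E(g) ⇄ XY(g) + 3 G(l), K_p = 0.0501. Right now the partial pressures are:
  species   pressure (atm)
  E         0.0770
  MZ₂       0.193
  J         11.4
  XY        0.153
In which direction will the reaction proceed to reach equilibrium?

in the reverse direction

(G is a pure liquid — omitted from Q_p.)
Q_p = P(XY) / (P(MZ₂)²·P(J)²·P(E)) = (0.153) / ((0.193)²·(11.4)²·(0.0770)) = 0.410
Q_p = 0.410 > K_p = 0.0501, so the reverse reaction proceeds.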